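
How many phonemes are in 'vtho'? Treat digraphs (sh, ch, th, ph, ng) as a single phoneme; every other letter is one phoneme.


Parsing 'vtho' greedily, digraphs first:
  'v' -> consonant phoneme (phonemes so far: 1)
  'th' -> digraph (1 consonant phoneme) (phonemes so far: 2)
  'o' -> vowel phoneme (phonemes so far: 3)
Total phonemes: 3

3


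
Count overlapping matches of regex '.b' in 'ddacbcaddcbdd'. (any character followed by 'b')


Pattern: .b means any character followed by 'b'.
Scanning 'ddacbcaddcbdd' position-by-position:
  Pos 0: window 'dd' -> no
  Pos 1: window 'da' -> no
  Pos 2: window 'ac' -> no
  Pos 3: window 'cb' -> MATCH
  Pos 4: window 'bc' -> no
  Pos 5: window 'ca' -> no
  Pos 6: window 'ad' -> no
  Pos 7: window 'dd' -> no
  Pos 8: window 'dc' -> no
  Pos 9: window 'cb' -> MATCH
  Pos 10: window 'bd' -> no
  Pos 11: window 'dd' -> no
  Pos 12: window 'd' -> no
Total matches: 2

2


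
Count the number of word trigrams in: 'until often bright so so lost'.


Word trigrams from [6] words:
  Trigram 1: (until often bright)
  Trigram 2: (often bright so)
  Trigram 3: (bright so so)
  Trigram 4: (so so lost)
Total word trigrams: 6 - 2 = 4

4


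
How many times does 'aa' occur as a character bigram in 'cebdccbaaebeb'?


Scanning 'cebdccbaaebeb' for bigram 'aa':
  Position 0: 'ce' -> no
  Position 1: 'eb' -> no
  Position 2: 'bd' -> no
  Position 3: 'dc' -> no
  Position 4: 'cc' -> no
  Position 5: 'cb' -> no
  Position 6: 'ba' -> no
  Position 7: 'aa' -> MATCH
  Position 8: 'ae' -> no
  Position 9: 'eb' -> no
  Position 10: 'be' -> no
  Position 11: 'eb' -> no
Total matches: 1

1


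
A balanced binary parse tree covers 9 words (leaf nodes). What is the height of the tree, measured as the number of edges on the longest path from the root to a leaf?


In a balanced binary tree with n leaves the deepest leaf is ceil(log2(n)) edges below the root.
log2(9) = 3.1699
ceil(3.1699) = 4
height (edges) = 4

4


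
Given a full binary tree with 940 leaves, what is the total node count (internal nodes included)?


Leaf nodes (terminals): 940
Internal nodes = n - 1 = 940 - 1 = 939
Total = leaves + internal = 940 + 939 = 1879

1879


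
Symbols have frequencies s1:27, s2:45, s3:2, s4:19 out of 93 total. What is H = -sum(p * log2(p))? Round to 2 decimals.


Computing entropy H = -sum(p_i * log2(p_i)):
  s1: p = 27/93 = 0.2903, -p*log2(p) = 0.5180
  s2: p = 45/93 = 0.4839, -p*log2(p) = 0.5068
  s3: p = 2/93 = 0.0215, -p*log2(p) = 0.1191
  s4: p = 19/93 = 0.2043, -p*log2(p) = 0.4681
H = sum of terms = 1.6120
Rounded to 2 decimals: 1.61

1.61


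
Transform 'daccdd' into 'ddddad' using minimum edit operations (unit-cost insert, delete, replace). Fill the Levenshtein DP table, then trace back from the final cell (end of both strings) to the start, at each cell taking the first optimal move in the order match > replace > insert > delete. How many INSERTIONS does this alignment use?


Edit distance = 4. Backtracking from cell (6, 6) with preference match > replace > insert > delete,
then listing the resulting alignment 'daccdd' -> 'ddddad' left to right:
  Step 1: keep 'd'
  Step 2: replace a->d
  Step 3: replace c->d
  Step 4: replace c->d
  Step 5: replace d->a
  Step 6: keep 'd'
Total insertions: 0

0


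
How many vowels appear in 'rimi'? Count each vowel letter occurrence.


Scanning each character of 'rimi':
  Position 1: 'r' -> consonant (running count: 0)
  Position 2: 'i' -> vowel (running count: 1)
  Position 3: 'm' -> consonant (running count: 1)
  Position 4: 'i' -> vowel (running count: 2)
Total vowels: 2

2


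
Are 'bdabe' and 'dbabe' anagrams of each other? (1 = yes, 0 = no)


Sort characters of 'bdabe': 'abbde'
Sort characters of 'dbabe': 'abbde'
Sorted forms match -> they ARE anagrams
Result: 1

1


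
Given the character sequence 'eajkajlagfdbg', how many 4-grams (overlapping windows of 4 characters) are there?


String 'eajkajlagfdbg' has length L = 13.
Number of overlapping n-grams = L - n + 1
Substituting: 13 - 4 + 1 = 10

10


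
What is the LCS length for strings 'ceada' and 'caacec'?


DP table for LCS of 'ceada' and 'caacec':
       c  a  a  c  e  c
    0  0  0  0  0  0  0
  c 0  1  1  1  1  1  1
  e 0  1  1  1  1  2  2
  a 0  1  2  2  2  2  2
  d 0  1  2  2  2  2  2
  a 0  1  2  3  3  3  3
LCS: 'caa'
LCS length = 3

3


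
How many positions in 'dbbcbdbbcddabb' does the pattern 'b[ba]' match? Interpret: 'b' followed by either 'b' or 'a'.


Pattern: b[ba] means 'b' followed by either 'b' or 'a'.
Scanning 'dbbcbdbbcddabb' position-by-position:
  Pos 0: window 'db' -> no
  Pos 1: window 'bb' -> MATCH
  Pos 2: window 'bc' -> no
  Pos 3: window 'cb' -> no
  Pos 4: window 'bd' -> no
  Pos 5: window 'db' -> no
  Pos 6: window 'bb' -> MATCH
  Pos 7: window 'bc' -> no
  Pos 8: window 'cd' -> no
  Pos 9: window 'dd' -> no
  Pos 10: window 'da' -> no
  Pos 11: window 'ab' -> no
  Pos 12: window 'bb' -> MATCH
  Pos 13: window 'b' -> no
Total matches: 3

3


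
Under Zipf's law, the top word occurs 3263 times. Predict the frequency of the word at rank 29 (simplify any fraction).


Zipf's law: freq(rank) = f1 / rank
f1 = 3263, rank = 29
freq = 3263 / 29
GCD(3263, 29) = 1
Simplified: 3263/29

3263/29


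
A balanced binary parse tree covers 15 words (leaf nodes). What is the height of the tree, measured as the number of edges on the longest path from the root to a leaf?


In a balanced binary tree with n leaves the deepest leaf is ceil(log2(n)) edges below the root.
log2(15) = 3.9069
ceil(3.9069) = 4
height (edges) = 4

4


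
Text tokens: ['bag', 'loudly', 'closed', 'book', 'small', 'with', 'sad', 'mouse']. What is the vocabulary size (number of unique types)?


Listing all tokens and tracking unique types:
  Token 1: 'bag' -> NEW (unique so far: 1)
  Token 2: 'loudly' -> NEW (unique so far: 2)
  Token 3: 'closed' -> NEW (unique so far: 3)
  Token 4: 'book' -> NEW (unique so far: 4)
  Token 5: 'small' -> NEW (unique so far: 5)
  Token 6: 'with' -> NEW (unique so far: 6)
  Token 7: 'sad' -> NEW (unique so far: 7)
  Token 8: 'mouse' -> NEW (unique so far: 8)
Unique types: ('bag', 'book', 'closed', 'loudly', 'mouse', 'sad', 'small', 'with')
Vocabulary size: 8

8


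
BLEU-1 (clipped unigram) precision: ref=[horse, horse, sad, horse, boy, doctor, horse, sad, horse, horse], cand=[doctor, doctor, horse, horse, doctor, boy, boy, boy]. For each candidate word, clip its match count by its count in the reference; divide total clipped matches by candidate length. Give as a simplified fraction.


Reference word counts: {'boy': 1, 'doctor': 1, 'horse': 6, 'sad': 2}
Checking each candidate word (with clipping):
  'doctor' -> in reference (ref count 1, used 1/1) -> match (matches: 1)
  'doctor' -> ref count 1 already used up (1/1) -> clipped, no match (matches: 1)
  'horse' -> in reference (ref count 6, used 1/6) -> match (matches: 2)
  'horse' -> in reference (ref count 6, used 2/6) -> match (matches: 3)
  'doctor' -> ref count 1 already used up (1/1) -> clipped, no match (matches: 3)
  'boy' -> in reference (ref count 1, used 1/1) -> match (matches: 4)
  'boy' -> ref count 1 already used up (1/1) -> clipped, no match (matches: 4)
  'boy' -> ref count 1 already used up (1/1) -> clipped, no match (matches: 4)
Clipped matches: 4, Candidate length: 8
Precision = 4/8 = 1/2

1/2


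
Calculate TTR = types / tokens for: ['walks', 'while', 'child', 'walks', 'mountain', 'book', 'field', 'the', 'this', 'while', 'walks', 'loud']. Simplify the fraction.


Tokens: 12
Unique types: ('book', 'child', 'field', 'loud', 'mountain', 'the', 'this', 'walks', 'while') = 9
TTR = 9/12
Simplify: divide both by 3 -> 3/4
TTR = 3/4

3/4


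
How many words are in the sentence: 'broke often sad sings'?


Counting words by splitting on spaces:
  Word 1: 'broke'
  Word 2: 'often'
  Word 3: 'sad'
  Word 4: 'sings'
Total words: 4

4


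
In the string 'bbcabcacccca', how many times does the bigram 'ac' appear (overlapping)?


Scanning 'bbcabcacccca' for bigram 'ac':
  Position 0: 'bb' -> no
  Position 1: 'bc' -> no
  Position 2: 'ca' -> no
  Position 3: 'ab' -> no
  Position 4: 'bc' -> no
  Position 5: 'ca' -> no
  Position 6: 'ac' -> MATCH
  Position 7: 'cc' -> no
  Position 8: 'cc' -> no
  Position 9: 'cc' -> no
  Position 10: 'ca' -> no
Total matches: 1

1


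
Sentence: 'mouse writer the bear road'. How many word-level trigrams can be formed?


Word trigrams from [5] words:
  Trigram 1: (mouse writer the)
  Trigram 2: (writer the bear)
  Trigram 3: (the bear road)
Total word trigrams: 5 - 2 = 3

3


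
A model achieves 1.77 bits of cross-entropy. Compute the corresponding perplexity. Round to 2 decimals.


Perplexity formula: PP = 2^H
H = 1.77
PP = 2^1.77
Decompose: 2^1.77 = 2^1 * 2^0.77
2^1 = 2, 2^0.77 ~ 1.7052698
PP ~ 2 * 1.7052698 = 3.4105396
Rounded to 2 decimals: 3.41

3.41


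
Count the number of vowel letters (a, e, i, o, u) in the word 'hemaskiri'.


Scanning each character of 'hemaskiri':
  Position 1: 'h' -> consonant (running count: 0)
  Position 2: 'e' -> vowel (running count: 1)
  Position 3: 'm' -> consonant (running count: 1)
  Position 4: 'a' -> vowel (running count: 2)
  Position 5: 's' -> consonant (running count: 2)
  Position 6: 'k' -> consonant (running count: 2)
  Position 7: 'i' -> vowel (running count: 3)
  Position 8: 'r' -> consonant (running count: 3)
  Position 9: 'i' -> vowel (running count: 4)
Total vowels: 4

4


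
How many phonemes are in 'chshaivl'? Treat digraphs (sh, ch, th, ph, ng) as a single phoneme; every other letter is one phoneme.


Parsing 'chshaivl' greedily, digraphs first:
  'ch' -> digraph (1 consonant phoneme) (phonemes so far: 1)
  'sh' -> digraph (1 consonant phoneme) (phonemes so far: 2)
  'a' -> vowel phoneme (phonemes so far: 3)
  'i' -> vowel phoneme (phonemes so far: 4)
  'v' -> consonant phoneme (phonemes so far: 5)
  'l' -> consonant phoneme (phonemes so far: 6)
Total phonemes: 6

6


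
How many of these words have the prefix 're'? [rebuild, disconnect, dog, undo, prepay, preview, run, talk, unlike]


Checking each word for prefix 're':
  'rebuild' -> YES, starts with 're' (count: 1)
  'disconnect' -> no (count: 1)
  'dog' -> no (count: 1)
  'undo' -> no (count: 1)
  'prepay' -> no (count: 1)
  'preview' -> no (count: 1)
  'run' -> no (count: 1)
  'talk' -> no (count: 1)
  'unlike' -> no (count: 1)
Total with prefix 're': 1

1


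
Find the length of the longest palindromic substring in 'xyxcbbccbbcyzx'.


Scanning 'xyxcbbccbbcyzx' for palindromic substrings.
Substring at positions 3-10: 'cbbccbbc'.
Check: reverse('cbbccbbc') = 'cbbccbbc' -> palindrome confirmed.
Neighbouring characters ('x' / 'y') break symmetry, so it cannot extend further.
No longer palindromic substring exists; longest length = 8

8


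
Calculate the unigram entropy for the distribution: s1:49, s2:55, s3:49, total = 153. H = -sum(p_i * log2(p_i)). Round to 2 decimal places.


Computing entropy H = -sum(p_i * log2(p_i)):
  s1: p = 49/153 = 0.3203, -p*log2(p) = 0.5261
  s2: p = 55/153 = 0.3595, -p*log2(p) = 0.5306
  s3: p = 49/153 = 0.3203, -p*log2(p) = 0.5261
H = sum of terms = 1.5828
Rounded to 2 decimals: 1.58

1.58


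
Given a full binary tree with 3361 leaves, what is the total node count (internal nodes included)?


Leaf nodes (terminals): 3361
Internal nodes = n - 1 = 3361 - 1 = 3360
Total = leaves + internal = 3361 + 3360 = 6721

6721


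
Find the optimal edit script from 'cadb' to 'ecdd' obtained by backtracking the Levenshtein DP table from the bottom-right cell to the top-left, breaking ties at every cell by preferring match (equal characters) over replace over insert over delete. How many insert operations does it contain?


Edit distance = 3. Backtracking from cell (4, 4) with preference match > replace > insert > delete,
then listing the resulting alignment 'cadb' -> 'ecdd' left to right:
  Step 1: replace c->e
  Step 2: replace a->c
  Step 3: keep 'd'
  Step 4: replace b->d
Total insertions: 0

0


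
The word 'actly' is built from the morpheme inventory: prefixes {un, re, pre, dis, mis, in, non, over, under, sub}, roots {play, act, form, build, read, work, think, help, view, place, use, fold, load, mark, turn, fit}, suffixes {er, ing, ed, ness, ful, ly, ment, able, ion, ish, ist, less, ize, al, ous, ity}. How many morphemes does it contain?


Segmenting 'actly' against the inventory:
  'act' -> root (morpheme 1)
  'ly' -> suffix (morpheme 2)
Total morphemes: 2

2


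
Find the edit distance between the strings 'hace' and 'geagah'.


Building DP table for s1='hace' (len 4) and s2='geagah' (len 6):
       g  e  a  g  a  h
    0  1  2  3  4  5  6
  h 1  1  2  3  4  5  5
  a 2  2  2  2  3  4  5
  c 3  3  3  3  3  4  5
  e 4  4  3  4  4  4  5
Edit distance = dp[4][6] = 5

5


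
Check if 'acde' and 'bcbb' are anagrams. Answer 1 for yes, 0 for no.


Sort characters of 'acde': 'acde'
Sort characters of 'bcbb': 'bbbc'
Sorted forms differ -> they are NOT anagrams
Result: 0

0


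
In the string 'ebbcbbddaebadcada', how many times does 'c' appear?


Scanning 'ebbcbbddaebadcada' for 'c':
  Position 3: 'c' -> MATCH (count: 1)
  Position 13: 'c' -> MATCH (count: 2)
Total occurrences of 'c': 2

2


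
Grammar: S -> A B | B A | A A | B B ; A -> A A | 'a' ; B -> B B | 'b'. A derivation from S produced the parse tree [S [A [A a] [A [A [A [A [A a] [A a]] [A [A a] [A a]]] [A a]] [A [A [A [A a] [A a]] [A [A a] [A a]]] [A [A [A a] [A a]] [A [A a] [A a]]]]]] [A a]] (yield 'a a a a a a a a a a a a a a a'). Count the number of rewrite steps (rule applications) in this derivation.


Every bracketed nonterminal node [X ...] in the tree is produced by exactly one rule application.
Reading the tree off as a leftmost derivation:
  Step 1: S  =>  A A   (applied S -> A A)
  Step 2: A A  =>  A A A   (applied A -> A A)
  Step 3: A A A  =>  a A A   (applied A -> a)
  Step 4: a A A  =>  a A A A   (applied A -> A A)
  Step 5: a A A A  =>  a A A A A   (applied A -> A A)
  Step 6: a A A A A  =>  a A A A A A   (applied A -> A A)
  Step 7: a A A A A A  =>  a A A A A A A   (applied A -> A A)
  Step 8: a A A A A A A  =>  a a A A A A A   (applied A -> a)
  Step 9: a a A A A A A  =>  a a a A A A A   (applied A -> a)
  Step 10: a a a A A A A  =>  a a a A A A A A   (applied A -> A A)
  Step 11: a a a A A A A A  =>  a a a a A A A A   (applied A -> a)
  Step 12: a a a a A A A A  =>  a a a a a A A A   (applied A -> a)
  Step 13: a a a a a A A A  =>  a a a a a a A A   (applied A -> a)
  Step 14: a a a a a a A A  =>  a a a a a a A A A   (applied A -> A A)
  Step 15: a a a a a a A A A  =>  a a a a a a A A A A   (applied A -> A A)
  Step 16: a a a a a a A A A A  =>  a a a a a a A A A A A   (applied A -> A A)
  Step 17: a a a a a a A A A A A  =>  a a a a a a a A A A A   (applied A -> a)
  Step 18: a a a a a a a A A A A  =>  a a a a a a a a A A A   (applied A -> a)
  Step 19: a a a a a a a a A A A  =>  a a a a a a a a A A A A   (applied A -> A A)
  Step 20: a a a a a a a a A A A A  =>  a a a a a a a a a A A A   (applied A -> a)
  Step 21: a a a a a a a a a A A A  =>  a a a a a a a a a a A A   (applied A -> a)
  Step 22: a a a a a a a a a a A A  =>  a a a a a a a a a a A A A   (applied A -> A A)
  Step 23: a a a a a a a a a a A A A  =>  a a a a a a a a a a A A A A   (applied A -> A A)
  Step 24: a a a a a a a a a a A A A A  =>  a a a a a a a a a a a A A A   (applied A -> a)
  Step 25: a a a a a a a a a a a A A A  =>  a a a a a a a a a a a a A A   (applied A -> a)
  Step 26: a a a a a a a a a a a a A A  =>  a a a a a a a a a a a a A A A   (applied A -> A A)
  Step 27: a a a a a a a a a a a a A A A  =>  a a a a a a a a a a a a a A A   (applied A -> a)
  Step 28: a a a a a a a a a a a a a A A  =>  a a a a a a a a a a a a a a A   (applied A -> a)
  Step 29: a a a a a a a a a a a a a a A  =>  a a a a a a a a a a a a a a a   (applied A -> a)
Final yield: a a a a a a a a a a a a a a a
Total rewrite steps: 29

29


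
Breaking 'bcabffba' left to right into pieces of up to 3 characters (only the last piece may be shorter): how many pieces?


'bcabffba' has 8 characters.
Chunking with max size 3:
  Chunk 1: 'bca' (positions 0-2)
  Chunk 2: 'bff' (positions 3-5)
  Chunk 3: 'ba' (positions 6-7)
Total chunks: ceil(8 / 3) = 3

3


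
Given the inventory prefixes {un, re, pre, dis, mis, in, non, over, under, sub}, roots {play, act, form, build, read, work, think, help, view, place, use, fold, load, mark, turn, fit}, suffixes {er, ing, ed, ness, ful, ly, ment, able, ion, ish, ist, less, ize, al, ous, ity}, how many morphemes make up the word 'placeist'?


Segmenting 'placeist' against the inventory:
  'place' -> root (morpheme 1)
  'ist' -> suffix (morpheme 2)
Total morphemes: 2

2


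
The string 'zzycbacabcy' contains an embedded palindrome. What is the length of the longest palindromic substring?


Scanning 'zzycbacabcy' for palindromic substrings.
Substring at positions 2-10: 'ycbacabcy'.
Check: reverse('ycbacabcy') = 'ycbacabcy' -> palindrome confirmed.
Neighbouring characters ('z' / '-') break symmetry, so it cannot extend further.
No longer palindromic substring exists; longest length = 9

9


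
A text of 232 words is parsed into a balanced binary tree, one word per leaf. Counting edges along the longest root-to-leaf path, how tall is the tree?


In a balanced binary tree with n leaves the deepest leaf is ceil(log2(n)) edges below the root.
log2(232) = 7.8580
ceil(7.8580) = 8
height (edges) = 8

8


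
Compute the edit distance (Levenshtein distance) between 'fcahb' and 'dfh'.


Building DP table for s1='fcahb' (len 5) and s2='dfh' (len 3):
       d  f  h
    0  1  2  3
  f 1  1  1  2
  c 2  2  2  2
  a 3  3  3  3
  h 4  4  4  3
  b 5  5  5  4
Edit distance = dp[5][3] = 4

4


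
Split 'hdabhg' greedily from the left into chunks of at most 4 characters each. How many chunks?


'hdabhg' has 6 characters.
Chunking with max size 4:
  Chunk 1: 'hdab' (positions 0-3)
  Chunk 2: 'hg' (positions 4-5)
Total chunks: ceil(6 / 4) = 2

2


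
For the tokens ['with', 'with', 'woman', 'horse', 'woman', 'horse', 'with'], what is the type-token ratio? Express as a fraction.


Tokens: 7
Unique types: ('horse', 'with', 'woman') = 3
TTR = 3/7
Already in lowest terms.

3/7


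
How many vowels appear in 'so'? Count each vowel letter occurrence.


Scanning each character of 'so':
  Position 1: 's' -> consonant (running count: 0)
  Position 2: 'o' -> vowel (running count: 1)
Total vowels: 1

1


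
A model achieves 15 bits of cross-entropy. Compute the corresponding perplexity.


Perplexity formula: PP = 2^H
H = 15
PP = 2^15
PP = 2^15 = 32768

32768


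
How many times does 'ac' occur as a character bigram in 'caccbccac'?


Scanning 'caccbccac' for bigram 'ac':
  Position 0: 'ca' -> no
  Position 1: 'ac' -> MATCH
  Position 2: 'cc' -> no
  Position 3: 'cb' -> no
  Position 4: 'bc' -> no
  Position 5: 'cc' -> no
  Position 6: 'ca' -> no
  Position 7: 'ac' -> MATCH
Total matches: 2

2


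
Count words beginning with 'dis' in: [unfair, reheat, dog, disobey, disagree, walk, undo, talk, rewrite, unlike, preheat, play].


Checking each word for prefix 'dis':
  'unfair' -> no (count: 0)
  'reheat' -> no (count: 0)
  'dog' -> no (count: 0)
  'disobey' -> YES, starts with 'dis' (count: 1)
  'disagree' -> YES, starts with 'dis' (count: 2)
  'walk' -> no (count: 2)
  'undo' -> no (count: 2)
  'talk' -> no (count: 2)
  'rewrite' -> no (count: 2)
  'unlike' -> no (count: 2)
  'preheat' -> no (count: 2)
  'play' -> no (count: 2)
Total with prefix 'dis': 2

2


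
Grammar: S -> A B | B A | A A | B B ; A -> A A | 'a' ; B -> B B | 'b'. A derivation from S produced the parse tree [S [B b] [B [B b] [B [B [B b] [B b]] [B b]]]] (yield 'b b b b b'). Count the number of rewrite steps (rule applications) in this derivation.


Every bracketed nonterminal node [X ...] in the tree is produced by exactly one rule application.
Reading the tree off as a leftmost derivation:
  Step 1: S  =>  B B   (applied S -> B B)
  Step 2: B B  =>  b B   (applied B -> b)
  Step 3: b B  =>  b B B   (applied B -> B B)
  Step 4: b B B  =>  b b B   (applied B -> b)
  Step 5: b b B  =>  b b B B   (applied B -> B B)
  Step 6: b b B B  =>  b b B B B   (applied B -> B B)
  Step 7: b b B B B  =>  b b b B B   (applied B -> b)
  Step 8: b b b B B  =>  b b b b B   (applied B -> b)
  Step 9: b b b b B  =>  b b b b b   (applied B -> b)
Final yield: b b b b b
Total rewrite steps: 9

9


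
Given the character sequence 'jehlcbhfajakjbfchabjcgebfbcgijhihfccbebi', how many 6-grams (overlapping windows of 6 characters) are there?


String 'jehlcbhfajakjbfchabjcgebfbcgijhihfccbebi' has length L = 40.
Number of overlapping n-grams = L - n + 1
Substituting: 40 - 6 + 1 = 35

35


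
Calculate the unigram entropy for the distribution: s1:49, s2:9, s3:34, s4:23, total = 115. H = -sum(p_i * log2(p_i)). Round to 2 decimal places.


Computing entropy H = -sum(p_i * log2(p_i)):
  s1: p = 49/115 = 0.4261, -p*log2(p) = 0.5244
  s2: p = 9/115 = 0.0783, -p*log2(p) = 0.2877
  s3: p = 34/115 = 0.2957, -p*log2(p) = 0.5198
  s4: p = 23/115 = 0.2000, -p*log2(p) = 0.4644
H = sum of terms = 1.7963
Rounded to 2 decimals: 1.80

1.80


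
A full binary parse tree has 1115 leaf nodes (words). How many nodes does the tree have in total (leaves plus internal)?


Leaf nodes (terminals): 1115
Internal nodes = n - 1 = 1115 - 1 = 1114
Total = leaves + internal = 1115 + 1114 = 2229

2229


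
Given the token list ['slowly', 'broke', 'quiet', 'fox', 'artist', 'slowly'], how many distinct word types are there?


Listing all tokens and tracking unique types:
  Token 1: 'slowly' -> NEW (unique so far: 1)
  Token 2: 'broke' -> NEW (unique so far: 2)
  Token 3: 'quiet' -> NEW (unique so far: 3)
  Token 4: 'fox' -> NEW (unique so far: 4)
  Token 5: 'artist' -> NEW (unique so far: 5)
  Token 6: 'slowly' -> duplicate (unique so far: 5)
Unique types: ('artist', 'broke', 'fox', 'quiet', 'slowly')
Vocabulary size: 5

5


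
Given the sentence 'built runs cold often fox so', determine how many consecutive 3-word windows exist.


Word trigrams from [6] words:
  Trigram 1: (built runs cold)
  Trigram 2: (runs cold often)
  Trigram 3: (cold often fox)
  Trigram 4: (often fox so)
Total word trigrams: 6 - 2 = 4

4


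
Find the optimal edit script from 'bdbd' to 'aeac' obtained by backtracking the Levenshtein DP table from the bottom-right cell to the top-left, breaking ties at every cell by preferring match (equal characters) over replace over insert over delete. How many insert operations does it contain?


Edit distance = 4. Backtracking from cell (4, 4) with preference match > replace > insert > delete,
then listing the resulting alignment 'bdbd' -> 'aeac' left to right:
  Step 1: replace b->a
  Step 2: replace d->e
  Step 3: replace b->a
  Step 4: replace d->c
Total insertions: 0

0


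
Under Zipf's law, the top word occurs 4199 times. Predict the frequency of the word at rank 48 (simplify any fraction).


Zipf's law: freq(rank) = f1 / rank
f1 = 4199, rank = 48
freq = 4199 / 48
GCD(4199, 48) = 1
Simplified: 4199/48

4199/48


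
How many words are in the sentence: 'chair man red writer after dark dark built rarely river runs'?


Counting words by splitting on spaces:
  Word 1: 'chair'
  Word 2: 'man'
  Word 3: 'red'
  Word 4: 'writer'
  Word 5: 'after'
  Word 6: 'dark'
  Word 7: 'dark'
  Word 8: 'built'
  Word 9: 'rarely'
  Word 10: 'river'
  Word 11: 'runs'
Total words: 11

11


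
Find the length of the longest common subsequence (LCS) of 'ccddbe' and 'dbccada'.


DP table for LCS of 'ccddbe' and 'dbccada':
       d  b  c  c  a  d  a
    0  0  0  0  0  0  0  0
  c 0  0  0  1  1  1  1  1
  c 0  0  0  1  2  2  2  2
  d 0  1  1  1  2  2  3  3
  d 0  1  1  1  2  2  3  3
  b 0  1  2  2  2  2  3  3
  e 0  1  2  2  2  2  3  3
LCS: 'ccd'
LCS length = 3

3


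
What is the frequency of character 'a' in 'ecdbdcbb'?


Scanning 'ecdbdcbb' for 'a':
  No matches found.
Total occurrences of 'a': 0

0


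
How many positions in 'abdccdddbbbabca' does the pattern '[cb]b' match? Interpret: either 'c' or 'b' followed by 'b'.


Pattern: [cb]b means either 'c' or 'b' followed by 'b'.
Scanning 'abdccdddbbbabca' position-by-position:
  Pos 0: window 'ab' -> no
  Pos 1: window 'bd' -> no
  Pos 2: window 'dc' -> no
  Pos 3: window 'cc' -> no
  Pos 4: window 'cd' -> no
  Pos 5: window 'dd' -> no
  Pos 6: window 'dd' -> no
  Pos 7: window 'db' -> no
  Pos 8: window 'bb' -> MATCH
  Pos 9: window 'bb' -> MATCH
  Pos 10: window 'ba' -> no
  Pos 11: window 'ab' -> no
  Pos 12: window 'bc' -> no
  Pos 13: window 'ca' -> no
  Pos 14: window 'a' -> no
Total matches: 2

2


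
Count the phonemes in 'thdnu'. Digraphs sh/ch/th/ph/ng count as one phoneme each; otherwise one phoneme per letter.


Parsing 'thdnu' greedily, digraphs first:
  'th' -> digraph (1 consonant phoneme) (phonemes so far: 1)
  'd' -> consonant phoneme (phonemes so far: 2)
  'n' -> consonant phoneme (phonemes so far: 3)
  'u' -> vowel phoneme (phonemes so far: 4)
Total phonemes: 4

4


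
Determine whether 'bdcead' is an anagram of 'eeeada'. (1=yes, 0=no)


Sort characters of 'bdcead': 'abcdde'
Sort characters of 'eeeada': 'aadeee'
Sorted forms differ -> they are NOT anagrams
Result: 0

0


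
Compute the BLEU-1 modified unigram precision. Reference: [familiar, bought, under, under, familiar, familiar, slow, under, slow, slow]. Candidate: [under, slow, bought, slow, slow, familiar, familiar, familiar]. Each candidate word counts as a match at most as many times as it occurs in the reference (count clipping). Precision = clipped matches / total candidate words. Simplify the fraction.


Reference word counts: {'bought': 1, 'familiar': 3, 'slow': 3, 'under': 3}
Checking each candidate word (with clipping):
  'under' -> in reference (ref count 3, used 1/3) -> match (matches: 1)
  'slow' -> in reference (ref count 3, used 1/3) -> match (matches: 2)
  'bought' -> in reference (ref count 1, used 1/1) -> match (matches: 3)
  'slow' -> in reference (ref count 3, used 2/3) -> match (matches: 4)
  'slow' -> in reference (ref count 3, used 3/3) -> match (matches: 5)
  'familiar' -> in reference (ref count 3, used 1/3) -> match (matches: 6)
  'familiar' -> in reference (ref count 3, used 2/3) -> match (matches: 7)
  'familiar' -> in reference (ref count 3, used 3/3) -> match (matches: 8)
Clipped matches: 8, Candidate length: 8
Precision = 8/8 = 1

1


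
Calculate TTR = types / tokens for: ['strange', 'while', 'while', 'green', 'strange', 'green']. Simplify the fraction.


Tokens: 6
Unique types: ('green', 'strange', 'while') = 3
TTR = 3/6
Simplify: divide both by 3 -> 1/2
TTR = 1/2

1/2


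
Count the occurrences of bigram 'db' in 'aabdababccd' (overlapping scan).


Scanning 'aabdababccd' for bigram 'db':
  Position 0: 'aa' -> no
  Position 1: 'ab' -> no
  Position 2: 'bd' -> no
  Position 3: 'da' -> no
  Position 4: 'ab' -> no
  Position 5: 'ba' -> no
  Position 6: 'ab' -> no
  Position 7: 'bc' -> no
  Position 8: 'cc' -> no
  Position 9: 'cd' -> no
Total matches: 0

0


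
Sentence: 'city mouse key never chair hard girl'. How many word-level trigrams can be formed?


Word trigrams from [7] words:
  Trigram 1: (city mouse key)
  Trigram 2: (mouse key never)
  Trigram 3: (key never chair)
  Trigram 4: (never chair hard)
  Trigram 5: (chair hard girl)
Total word trigrams: 7 - 2 = 5

5


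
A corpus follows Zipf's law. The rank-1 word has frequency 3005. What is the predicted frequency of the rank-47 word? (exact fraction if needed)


Zipf's law: freq(rank) = f1 / rank
f1 = 3005, rank = 47
freq = 3005 / 47
GCD(3005, 47) = 1
Simplified: 3005/47

3005/47


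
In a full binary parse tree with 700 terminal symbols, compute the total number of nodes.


Leaf nodes (terminals): 700
Internal nodes = n - 1 = 700 - 1 = 699
Total = leaves + internal = 700 + 699 = 1399

1399


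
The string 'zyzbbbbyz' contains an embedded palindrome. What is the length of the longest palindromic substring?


Scanning 'zyzbbbbyz' for palindromic substrings.
Substring at positions 3-6: 'bbbb'.
Check: reverse('bbbb') = 'bbbb' -> palindrome confirmed.
Neighbouring characters ('z' / 'y') break symmetry, so it cannot extend further.
No longer palindromic substring exists; longest length = 4

4


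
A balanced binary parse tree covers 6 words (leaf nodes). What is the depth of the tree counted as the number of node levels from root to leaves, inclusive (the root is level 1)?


In a balanced binary tree with n leaves the deepest leaf is ceil(log2(n)) edges below the root,
so counting node levels inclusive of root and leaves gives ceil(log2(n)) + 1 levels.
log2(6) = 2.5850
ceil(2.5850) = 3
levels = 3 + 1 = 4

4


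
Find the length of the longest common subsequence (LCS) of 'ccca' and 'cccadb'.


DP table for LCS of 'ccca' and 'cccadb':
       c  c  c  a  d  b
    0  0  0  0  0  0  0
  c 0  1  1  1  1  1  1
  c 0  1  2  2  2  2  2
  c 0  1  2  3  3  3  3
  a 0  1  2  3  4  4  4
LCS: 'ccca'
LCS length = 4

4


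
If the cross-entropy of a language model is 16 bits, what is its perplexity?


Perplexity formula: PP = 2^H
H = 16
PP = 2^16
PP = 2^16 = 65536

65536


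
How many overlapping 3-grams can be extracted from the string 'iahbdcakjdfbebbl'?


String 'iahbdcakjdfbebbl' has length L = 16.
Number of overlapping n-grams = L - n + 1
Substituting: 16 - 3 + 1 = 14

14


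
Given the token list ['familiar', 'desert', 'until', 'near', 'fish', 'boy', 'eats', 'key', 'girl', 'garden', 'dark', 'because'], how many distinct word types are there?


Listing all tokens and tracking unique types:
  Token 1: 'familiar' -> NEW (unique so far: 1)
  Token 2: 'desert' -> NEW (unique so far: 2)
  Token 3: 'until' -> NEW (unique so far: 3)
  Token 4: 'near' -> NEW (unique so far: 4)
  Token 5: 'fish' -> NEW (unique so far: 5)
  Token 6: 'boy' -> NEW (unique so far: 6)
  Token 7: 'eats' -> NEW (unique so far: 7)
  Token 8: 'key' -> NEW (unique so far: 8)
  Token 9: 'girl' -> NEW (unique so far: 9)
  Token 10: 'garden' -> NEW (unique so far: 10)
  Token 11: 'dark' -> NEW (unique so far: 11)
  Token 12: 'because' -> NEW (unique so far: 12)
Unique types: ('because', 'boy', 'dark', 'desert', 'eats', 'familiar', 'fish', 'garden', 'girl', 'key', 'near', 'until')
Vocabulary size: 12

12


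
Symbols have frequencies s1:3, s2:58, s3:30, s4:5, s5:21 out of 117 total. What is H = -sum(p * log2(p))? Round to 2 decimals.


Computing entropy H = -sum(p_i * log2(p_i)):
  s1: p = 3/117 = 0.0256, -p*log2(p) = 0.1355
  s2: p = 58/117 = 0.4957, -p*log2(p) = 0.5019
  s3: p = 30/117 = 0.2564, -p*log2(p) = 0.5035
  s4: p = 5/117 = 0.0427, -p*log2(p) = 0.1944
  s5: p = 21/117 = 0.1795, -p*log2(p) = 0.4448
H = sum of terms = 1.7801
Rounded to 2 decimals: 1.78

1.78


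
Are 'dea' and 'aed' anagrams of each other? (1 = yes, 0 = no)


Sort characters of 'dea': 'ade'
Sort characters of 'aed': 'ade'
Sorted forms match -> they ARE anagrams
Result: 1

1


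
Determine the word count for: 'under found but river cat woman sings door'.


Counting words by splitting on spaces:
  Word 1: 'under'
  Word 2: 'found'
  Word 3: 'but'
  Word 4: 'river'
  Word 5: 'cat'
  Word 6: 'woman'
  Word 7: 'sings'
  Word 8: 'door'
Total words: 8

8


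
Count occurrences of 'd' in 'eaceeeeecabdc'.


Scanning 'eaceeeeecabdc' for 'd':
  Position 11: 'd' -> MATCH (count: 1)
Total occurrences of 'd': 1

1


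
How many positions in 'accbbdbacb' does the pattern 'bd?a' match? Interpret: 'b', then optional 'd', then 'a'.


Pattern: bd?a means 'b', then optional 'd', then 'a'.
Scanning 'accbbdbacb' position-by-position:
  Pos 0: window 'acc' -> no
  Pos 1: window 'ccb' -> no
  Pos 2: window 'cbb' -> no
  Pos 3: window 'bbd' -> no
  Pos 4: window 'bdb' -> no
  Pos 5: window 'dba' -> no
  Pos 6: window 'bac' -> MATCH
  Pos 7: window 'acb' -> no
  Pos 8: window 'cb' -> no
  Pos 9: window 'b' -> no
Total matches: 1

1


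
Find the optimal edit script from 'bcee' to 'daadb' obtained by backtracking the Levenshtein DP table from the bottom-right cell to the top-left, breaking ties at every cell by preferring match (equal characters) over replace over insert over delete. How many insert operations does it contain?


Edit distance = 5. Backtracking from cell (4, 5) with preference match > replace > insert > delete,
then listing the resulting alignment 'bcee' -> 'daadb' left to right:
  Step 1: insert 'd' [insertion #1]
  Step 2: replace b->a
  Step 3: replace c->a
  Step 4: replace e->d
  Step 5: replace e->b
Total insertions: 1

1


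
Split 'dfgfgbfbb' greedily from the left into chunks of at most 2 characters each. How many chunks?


'dfgfgbfbb' has 9 characters.
Chunking with max size 2:
  Chunk 1: 'df' (positions 0-1)
  Chunk 2: 'gf' (positions 2-3)
  Chunk 3: 'gb' (positions 4-5)
  Chunk 4: 'fb' (positions 6-7)
  Chunk 5: 'b' (positions 8-8)
Total chunks: ceil(9 / 2) = 5

5


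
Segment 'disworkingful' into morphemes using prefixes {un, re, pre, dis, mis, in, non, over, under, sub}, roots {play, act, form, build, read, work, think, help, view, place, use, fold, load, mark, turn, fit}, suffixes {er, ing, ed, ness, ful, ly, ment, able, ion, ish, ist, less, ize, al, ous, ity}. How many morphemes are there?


Segmenting 'disworkingful' against the inventory:
  'dis' -> prefix (morpheme 1)
  'work' -> root (morpheme 2)
  'ing' -> suffix (morpheme 3)
  'ful' -> suffix (morpheme 4)
Total morphemes: 4

4


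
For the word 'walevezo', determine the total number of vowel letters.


Scanning each character of 'walevezo':
  Position 1: 'w' -> consonant (running count: 0)
  Position 2: 'a' -> vowel (running count: 1)
  Position 3: 'l' -> consonant (running count: 1)
  Position 4: 'e' -> vowel (running count: 2)
  Position 5: 'v' -> consonant (running count: 2)
  Position 6: 'e' -> vowel (running count: 3)
  Position 7: 'z' -> consonant (running count: 3)
  Position 8: 'o' -> vowel (running count: 4)
Total vowels: 4

4


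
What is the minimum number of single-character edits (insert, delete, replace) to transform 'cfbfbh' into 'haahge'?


Building DP table for s1='cfbfbh' (len 6) and s2='haahge' (len 6):
       h  a  a  h  g  e
    0  1  2  3  4  5  6
  c 1  1  2  3  4  5  6
  f 2  2  2  3  4  5  6
  b 3  3  3  3  4  5  6
  f 4  4  4  4  4  5  6
  b 5  5  5  5  5  5  6
  h 6  5  6  6  5  6  6
Edit distance = dp[6][6] = 6

6


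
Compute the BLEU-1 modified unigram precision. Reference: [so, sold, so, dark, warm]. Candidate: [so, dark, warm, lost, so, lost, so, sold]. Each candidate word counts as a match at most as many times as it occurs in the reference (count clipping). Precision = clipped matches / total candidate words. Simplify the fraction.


Reference word counts: {'dark': 1, 'so': 2, 'sold': 1, 'warm': 1}
Checking each candidate word (with clipping):
  'so' -> in reference (ref count 2, used 1/2) -> match (matches: 1)
  'dark' -> in reference (ref count 1, used 1/1) -> match (matches: 2)
  'warm' -> in reference (ref count 1, used 1/1) -> match (matches: 3)
  'lost' -> not in reference -> no match (matches: 3)
  'so' -> in reference (ref count 2, used 2/2) -> match (matches: 4)
  'lost' -> not in reference -> no match (matches: 4)
  'so' -> ref count 2 already used up (2/2) -> clipped, no match (matches: 4)
  'sold' -> in reference (ref count 1, used 1/1) -> match (matches: 5)
Clipped matches: 5, Candidate length: 8
Precision = 5/8

5/8


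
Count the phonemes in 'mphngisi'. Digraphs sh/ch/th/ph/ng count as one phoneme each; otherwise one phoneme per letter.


Parsing 'mphngisi' greedily, digraphs first:
  'm' -> consonant phoneme (phonemes so far: 1)
  'ph' -> digraph (1 consonant phoneme) (phonemes so far: 2)
  'ng' -> digraph (1 consonant phoneme) (phonemes so far: 3)
  'i' -> vowel phoneme (phonemes so far: 4)
  's' -> consonant phoneme (phonemes so far: 5)
  'i' -> vowel phoneme (phonemes so far: 6)
Total phonemes: 6

6


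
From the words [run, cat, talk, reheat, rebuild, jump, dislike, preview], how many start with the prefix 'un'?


Checking each word for prefix 'un':
  'run' -> no (count: 0)
  'cat' -> no (count: 0)
  'talk' -> no (count: 0)
  'reheat' -> no (count: 0)
  'rebuild' -> no (count: 0)
  'jump' -> no (count: 0)
  'dislike' -> no (count: 0)
  'preview' -> no (count: 0)
Total with prefix 'un': 0

0


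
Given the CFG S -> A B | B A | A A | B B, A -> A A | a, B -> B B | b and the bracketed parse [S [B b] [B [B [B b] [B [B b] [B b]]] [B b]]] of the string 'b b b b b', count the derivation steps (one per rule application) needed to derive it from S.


Every bracketed nonterminal node [X ...] in the tree is produced by exactly one rule application.
Reading the tree off as a leftmost derivation:
  Step 1: S  =>  B B   (applied S -> B B)
  Step 2: B B  =>  b B   (applied B -> b)
  Step 3: b B  =>  b B B   (applied B -> B B)
  Step 4: b B B  =>  b B B B   (applied B -> B B)
  Step 5: b B B B  =>  b b B B   (applied B -> b)
  Step 6: b b B B  =>  b b B B B   (applied B -> B B)
  Step 7: b b B B B  =>  b b b B B   (applied B -> b)
  Step 8: b b b B B  =>  b b b b B   (applied B -> b)
  Step 9: b b b b B  =>  b b b b b   (applied B -> b)
Final yield: b b b b b
Total rewrite steps: 9

9


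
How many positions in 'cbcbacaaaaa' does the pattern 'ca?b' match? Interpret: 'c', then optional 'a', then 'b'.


Pattern: ca?b means 'c', then optional 'a', then 'b'.
Scanning 'cbcbacaaaaa' position-by-position:
  Pos 0: window 'cbc' -> MATCH
  Pos 1: window 'bcb' -> no
  Pos 2: window 'cba' -> MATCH
  Pos 3: window 'bac' -> no
  Pos 4: window 'aca' -> no
  Pos 5: window 'caa' -> no
  Pos 6: window 'aaa' -> no
  Pos 7: window 'aaa' -> no
  Pos 8: window 'aaa' -> no
  Pos 9: window 'aa' -> no
  Pos 10: window 'a' -> no
Total matches: 2

2


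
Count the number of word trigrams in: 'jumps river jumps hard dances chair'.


Word trigrams from [6] words:
  Trigram 1: (jumps river jumps)
  Trigram 2: (river jumps hard)
  Trigram 3: (jumps hard dances)
  Trigram 4: (hard dances chair)
Total word trigrams: 6 - 2 = 4

4


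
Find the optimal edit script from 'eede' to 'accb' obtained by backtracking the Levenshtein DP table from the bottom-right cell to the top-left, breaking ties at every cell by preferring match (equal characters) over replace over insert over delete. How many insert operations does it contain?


Edit distance = 4. Backtracking from cell (4, 4) with preference match > replace > insert > delete,
then listing the resulting alignment 'eede' -> 'accb' left to right:
  Step 1: replace e->a
  Step 2: replace e->c
  Step 3: replace d->c
  Step 4: replace e->b
Total insertions: 0

0


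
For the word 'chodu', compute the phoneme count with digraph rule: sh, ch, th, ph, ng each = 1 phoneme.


Parsing 'chodu' greedily, digraphs first:
  'ch' -> digraph (1 consonant phoneme) (phonemes so far: 1)
  'o' -> vowel phoneme (phonemes so far: 2)
  'd' -> consonant phoneme (phonemes so far: 3)
  'u' -> vowel phoneme (phonemes so far: 4)
Total phonemes: 4

4


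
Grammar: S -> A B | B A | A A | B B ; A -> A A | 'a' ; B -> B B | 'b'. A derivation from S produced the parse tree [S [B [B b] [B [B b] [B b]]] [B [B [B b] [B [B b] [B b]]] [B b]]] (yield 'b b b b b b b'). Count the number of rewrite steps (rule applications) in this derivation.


Every bracketed nonterminal node [X ...] in the tree is produced by exactly one rule application.
Reading the tree off as a leftmost derivation:
  Step 1: S  =>  B B   (applied S -> B B)
  Step 2: B B  =>  B B B   (applied B -> B B)
  Step 3: B B B  =>  b B B   (applied B -> b)
  Step 4: b B B  =>  b B B B   (applied B -> B B)
  Step 5: b B B B  =>  b b B B   (applied B -> b)
  Step 6: b b B B  =>  b b b B   (applied B -> b)
  Step 7: b b b B  =>  b b b B B   (applied B -> B B)
  Step 8: b b b B B  =>  b b b B B B   (applied B -> B B)
  Step 9: b b b B B B  =>  b b b b B B   (applied B -> b)
  Step 10: b b b b B B  =>  b b b b B B B   (applied B -> B B)
  Step 11: b b b b B B B  =>  b b b b b B B   (applied B -> b)
  Step 12: b b b b b B B  =>  b b b b b b B   (applied B -> b)
  Step 13: b b b b b b B  =>  b b b b b b b   (applied B -> b)
Final yield: b b b b b b b
Total rewrite steps: 13

13
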